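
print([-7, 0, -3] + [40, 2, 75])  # [-7, 0, -3, 40, 2, 75]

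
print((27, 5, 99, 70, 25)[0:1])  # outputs (27,)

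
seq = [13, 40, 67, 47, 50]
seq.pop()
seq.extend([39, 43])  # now [13, 40, 67, 47, 39, 43]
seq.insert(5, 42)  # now [13, 40, 67, 47, 39, 42, 43]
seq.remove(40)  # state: [13, 67, 47, 39, 42, 43]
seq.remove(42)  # [13, 67, 47, 39, 43]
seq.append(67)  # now [13, 67, 47, 39, 43, 67]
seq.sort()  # [13, 39, 43, 47, 67, 67]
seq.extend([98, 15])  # [13, 39, 43, 47, 67, 67, 98, 15]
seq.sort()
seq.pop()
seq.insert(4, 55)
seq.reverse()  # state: [67, 67, 47, 55, 43, 39, 15, 13]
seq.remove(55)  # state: [67, 67, 47, 43, 39, 15, 13]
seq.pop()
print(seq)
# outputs [67, 67, 47, 43, 39, 15]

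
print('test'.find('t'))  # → 0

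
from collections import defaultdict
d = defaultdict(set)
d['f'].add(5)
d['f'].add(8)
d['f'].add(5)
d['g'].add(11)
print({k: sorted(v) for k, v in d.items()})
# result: {'f': [5, 8], 'g': [11]}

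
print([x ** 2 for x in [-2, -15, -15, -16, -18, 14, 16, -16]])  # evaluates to [4, 225, 225, 256, 324, 196, 256, 256]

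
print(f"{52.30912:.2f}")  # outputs 52.31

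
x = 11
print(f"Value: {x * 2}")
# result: Value: 22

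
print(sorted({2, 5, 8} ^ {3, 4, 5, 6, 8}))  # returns [2, 3, 4, 6]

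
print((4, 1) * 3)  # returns (4, 1, 4, 1, 4, 1)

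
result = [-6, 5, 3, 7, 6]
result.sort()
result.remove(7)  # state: [-6, 3, 5, 6]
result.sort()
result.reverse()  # [6, 5, 3, -6]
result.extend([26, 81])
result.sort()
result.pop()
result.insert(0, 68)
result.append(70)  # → [68, -6, 3, 5, 6, 26, 70]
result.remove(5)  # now [68, -6, 3, 6, 26, 70]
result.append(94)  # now [68, -6, 3, 6, 26, 70, 94]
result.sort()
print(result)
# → [-6, 3, 6, 26, 68, 70, 94]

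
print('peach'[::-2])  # hap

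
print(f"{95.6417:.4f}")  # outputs 95.6417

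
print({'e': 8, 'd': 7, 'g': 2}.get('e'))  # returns 8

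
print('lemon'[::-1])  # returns nomel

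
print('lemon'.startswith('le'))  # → True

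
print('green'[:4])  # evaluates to gree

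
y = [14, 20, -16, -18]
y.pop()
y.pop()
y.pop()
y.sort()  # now [14]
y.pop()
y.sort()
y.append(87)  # [87]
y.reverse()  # [87]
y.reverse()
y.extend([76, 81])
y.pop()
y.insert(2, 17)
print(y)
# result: [87, 76, 17]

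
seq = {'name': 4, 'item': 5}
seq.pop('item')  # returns 5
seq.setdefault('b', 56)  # 56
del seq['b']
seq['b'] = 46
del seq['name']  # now {'b': 46}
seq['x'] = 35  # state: {'b': 46, 'x': 35}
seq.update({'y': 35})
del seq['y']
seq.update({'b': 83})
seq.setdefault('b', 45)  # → 83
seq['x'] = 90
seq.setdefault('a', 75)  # 75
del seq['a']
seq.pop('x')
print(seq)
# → {'b': 83}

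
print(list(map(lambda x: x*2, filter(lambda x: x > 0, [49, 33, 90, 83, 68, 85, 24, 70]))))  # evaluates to [98, 66, 180, 166, 136, 170, 48, 140]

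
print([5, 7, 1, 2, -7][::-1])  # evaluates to [-7, 2, 1, 7, 5]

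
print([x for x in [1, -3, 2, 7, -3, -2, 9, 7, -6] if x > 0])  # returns [1, 2, 7, 9, 7]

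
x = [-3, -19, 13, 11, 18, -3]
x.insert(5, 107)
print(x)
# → [-3, -19, 13, 11, 18, 107, -3]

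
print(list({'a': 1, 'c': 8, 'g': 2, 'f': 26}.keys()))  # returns ['a', 'c', 'g', 'f']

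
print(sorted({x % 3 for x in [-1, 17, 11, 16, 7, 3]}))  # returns [0, 1, 2]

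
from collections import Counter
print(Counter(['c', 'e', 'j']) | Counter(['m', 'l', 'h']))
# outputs Counter({'c': 1, 'e': 1, 'j': 1, 'm': 1, 'l': 1, 'h': 1})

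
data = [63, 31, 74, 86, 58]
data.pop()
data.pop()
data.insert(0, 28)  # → [28, 63, 31, 74]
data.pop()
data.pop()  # 31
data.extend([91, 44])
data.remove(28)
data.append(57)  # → [63, 91, 44, 57]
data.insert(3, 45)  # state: [63, 91, 44, 45, 57]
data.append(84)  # [63, 91, 44, 45, 57, 84]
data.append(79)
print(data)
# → [63, 91, 44, 45, 57, 84, 79]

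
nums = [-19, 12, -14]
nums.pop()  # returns -14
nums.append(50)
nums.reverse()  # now [50, 12, -19]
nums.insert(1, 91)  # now [50, 91, 12, -19]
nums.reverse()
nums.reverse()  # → [50, 91, 12, -19]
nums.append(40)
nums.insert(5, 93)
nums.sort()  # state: [-19, 12, 40, 50, 91, 93]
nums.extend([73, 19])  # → [-19, 12, 40, 50, 91, 93, 73, 19]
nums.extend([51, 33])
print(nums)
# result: [-19, 12, 40, 50, 91, 93, 73, 19, 51, 33]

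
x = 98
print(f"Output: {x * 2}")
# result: Output: 196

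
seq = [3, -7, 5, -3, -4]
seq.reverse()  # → [-4, -3, 5, -7, 3]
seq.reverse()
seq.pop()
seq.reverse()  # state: [-3, 5, -7, 3]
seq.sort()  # [-7, -3, 3, 5]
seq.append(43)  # [-7, -3, 3, 5, 43]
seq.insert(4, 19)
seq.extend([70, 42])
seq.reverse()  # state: [42, 70, 43, 19, 5, 3, -3, -7]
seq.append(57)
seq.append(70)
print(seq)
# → [42, 70, 43, 19, 5, 3, -3, -7, 57, 70]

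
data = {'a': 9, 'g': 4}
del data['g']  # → {'a': 9}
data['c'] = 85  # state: {'a': 9, 'c': 85}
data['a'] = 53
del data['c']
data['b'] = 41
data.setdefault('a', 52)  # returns 53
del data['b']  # {'a': 53}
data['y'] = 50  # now {'a': 53, 'y': 50}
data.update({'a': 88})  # {'a': 88, 'y': 50}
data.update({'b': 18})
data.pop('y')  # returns 50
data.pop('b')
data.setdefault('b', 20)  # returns 20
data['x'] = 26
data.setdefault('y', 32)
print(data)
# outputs {'a': 88, 'b': 20, 'x': 26, 'y': 32}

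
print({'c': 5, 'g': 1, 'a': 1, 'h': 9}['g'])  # 1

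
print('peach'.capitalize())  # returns Peach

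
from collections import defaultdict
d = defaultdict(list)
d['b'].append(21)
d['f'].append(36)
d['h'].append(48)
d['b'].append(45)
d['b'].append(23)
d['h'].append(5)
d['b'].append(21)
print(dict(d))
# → {'b': [21, 45, 23, 21], 'f': [36], 'h': [48, 5]}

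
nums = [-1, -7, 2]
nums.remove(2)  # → [-1, -7]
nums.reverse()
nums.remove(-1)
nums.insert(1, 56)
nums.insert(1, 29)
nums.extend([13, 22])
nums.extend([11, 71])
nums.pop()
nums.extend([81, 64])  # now [-7, 29, 56, 13, 22, 11, 81, 64]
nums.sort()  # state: [-7, 11, 13, 22, 29, 56, 64, 81]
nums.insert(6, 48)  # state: [-7, 11, 13, 22, 29, 56, 48, 64, 81]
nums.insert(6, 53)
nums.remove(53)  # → [-7, 11, 13, 22, 29, 56, 48, 64, 81]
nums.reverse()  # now [81, 64, 48, 56, 29, 22, 13, 11, -7]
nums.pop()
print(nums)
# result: [81, 64, 48, 56, 29, 22, 13, 11]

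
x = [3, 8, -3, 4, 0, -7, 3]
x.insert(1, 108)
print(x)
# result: [3, 108, 8, -3, 4, 0, -7, 3]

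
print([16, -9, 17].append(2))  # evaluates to None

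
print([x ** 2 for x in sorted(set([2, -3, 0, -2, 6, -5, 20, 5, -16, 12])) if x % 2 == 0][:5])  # [256, 4, 0, 4, 36]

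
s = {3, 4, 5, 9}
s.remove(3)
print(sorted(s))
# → [4, 5, 9]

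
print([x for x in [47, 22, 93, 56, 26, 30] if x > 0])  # [47, 22, 93, 56, 26, 30]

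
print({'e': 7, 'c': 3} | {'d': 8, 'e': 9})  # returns {'e': 9, 'c': 3, 'd': 8}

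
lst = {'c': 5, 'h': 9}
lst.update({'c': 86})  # {'c': 86, 'h': 9}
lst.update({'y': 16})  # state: {'c': 86, 'h': 9, 'y': 16}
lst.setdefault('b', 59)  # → 59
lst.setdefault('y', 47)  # 16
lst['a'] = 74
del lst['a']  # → {'c': 86, 'h': 9, 'y': 16, 'b': 59}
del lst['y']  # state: {'c': 86, 'h': 9, 'b': 59}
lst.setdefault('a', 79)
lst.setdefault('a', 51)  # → 79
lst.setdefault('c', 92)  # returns 86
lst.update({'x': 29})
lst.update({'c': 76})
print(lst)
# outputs {'c': 76, 'h': 9, 'b': 59, 'a': 79, 'x': 29}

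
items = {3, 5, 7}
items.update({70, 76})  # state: {3, 5, 7, 70, 76}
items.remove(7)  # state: {3, 5, 70, 76}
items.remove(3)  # {5, 70, 76}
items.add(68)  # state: {5, 68, 70, 76}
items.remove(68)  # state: {5, 70, 76}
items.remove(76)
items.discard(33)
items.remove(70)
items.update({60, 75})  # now {5, 60, 75}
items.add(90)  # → {5, 60, 75, 90}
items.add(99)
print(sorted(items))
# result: [5, 60, 75, 90, 99]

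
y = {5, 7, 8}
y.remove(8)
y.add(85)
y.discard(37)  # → {5, 7, 85}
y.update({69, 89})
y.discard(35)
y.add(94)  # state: {5, 7, 69, 85, 89, 94}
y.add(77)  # {5, 7, 69, 77, 85, 89, 94}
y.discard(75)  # {5, 7, 69, 77, 85, 89, 94}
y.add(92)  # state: {5, 7, 69, 77, 85, 89, 92, 94}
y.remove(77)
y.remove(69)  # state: {5, 7, 85, 89, 92, 94}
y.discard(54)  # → {5, 7, 85, 89, 92, 94}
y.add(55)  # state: {5, 7, 55, 85, 89, 92, 94}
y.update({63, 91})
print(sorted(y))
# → [5, 7, 55, 63, 85, 89, 91, 92, 94]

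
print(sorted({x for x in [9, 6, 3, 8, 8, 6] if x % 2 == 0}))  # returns [6, 8]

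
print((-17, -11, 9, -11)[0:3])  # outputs (-17, -11, 9)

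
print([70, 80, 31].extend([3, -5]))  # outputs None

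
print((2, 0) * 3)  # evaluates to (2, 0, 2, 0, 2, 0)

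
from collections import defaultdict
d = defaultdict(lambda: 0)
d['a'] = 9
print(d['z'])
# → 0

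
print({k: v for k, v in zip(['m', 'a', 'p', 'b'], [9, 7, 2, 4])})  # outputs {'m': 9, 'a': 7, 'p': 2, 'b': 4}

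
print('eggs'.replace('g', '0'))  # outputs e00s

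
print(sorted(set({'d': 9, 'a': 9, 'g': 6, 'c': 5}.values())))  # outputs [5, 6, 9]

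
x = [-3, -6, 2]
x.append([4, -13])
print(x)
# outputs [-3, -6, 2, [4, -13]]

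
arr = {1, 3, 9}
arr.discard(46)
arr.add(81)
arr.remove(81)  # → {1, 3, 9}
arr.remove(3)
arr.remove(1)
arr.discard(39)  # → {9}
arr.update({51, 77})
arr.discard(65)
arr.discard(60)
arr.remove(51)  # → {9, 77}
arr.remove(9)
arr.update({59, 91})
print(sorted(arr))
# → [59, 77, 91]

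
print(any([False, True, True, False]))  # True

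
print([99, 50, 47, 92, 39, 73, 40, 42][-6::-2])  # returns [47, 99]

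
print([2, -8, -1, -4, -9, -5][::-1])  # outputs [-5, -9, -4, -1, -8, 2]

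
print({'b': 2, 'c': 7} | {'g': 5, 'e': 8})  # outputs {'b': 2, 'c': 7, 'g': 5, 'e': 8}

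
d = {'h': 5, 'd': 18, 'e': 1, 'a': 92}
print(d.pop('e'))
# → 1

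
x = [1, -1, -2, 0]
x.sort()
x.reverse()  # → [1, 0, -1, -2]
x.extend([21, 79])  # [1, 0, -1, -2, 21, 79]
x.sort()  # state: [-2, -1, 0, 1, 21, 79]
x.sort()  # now [-2, -1, 0, 1, 21, 79]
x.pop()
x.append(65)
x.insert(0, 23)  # [23, -2, -1, 0, 1, 21, 65]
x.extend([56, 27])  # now [23, -2, -1, 0, 1, 21, 65, 56, 27]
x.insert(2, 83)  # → [23, -2, 83, -1, 0, 1, 21, 65, 56, 27]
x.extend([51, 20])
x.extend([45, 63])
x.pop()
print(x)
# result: [23, -2, 83, -1, 0, 1, 21, 65, 56, 27, 51, 20, 45]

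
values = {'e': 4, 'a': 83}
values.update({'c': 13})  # {'e': 4, 'a': 83, 'c': 13}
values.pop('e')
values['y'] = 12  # {'a': 83, 'c': 13, 'y': 12}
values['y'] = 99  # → {'a': 83, 'c': 13, 'y': 99}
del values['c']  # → {'a': 83, 'y': 99}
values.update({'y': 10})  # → {'a': 83, 'y': 10}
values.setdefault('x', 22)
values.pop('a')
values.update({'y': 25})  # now {'y': 25, 'x': 22}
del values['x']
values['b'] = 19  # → {'y': 25, 'b': 19}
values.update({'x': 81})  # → {'y': 25, 'b': 19, 'x': 81}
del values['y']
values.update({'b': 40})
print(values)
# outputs {'b': 40, 'x': 81}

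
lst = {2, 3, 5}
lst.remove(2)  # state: {3, 5}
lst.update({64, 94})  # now {3, 5, 64, 94}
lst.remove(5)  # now {3, 64, 94}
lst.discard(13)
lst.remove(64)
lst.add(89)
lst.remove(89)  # {3, 94}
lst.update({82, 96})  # {3, 82, 94, 96}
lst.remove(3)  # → {82, 94, 96}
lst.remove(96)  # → {82, 94}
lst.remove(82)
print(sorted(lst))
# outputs [94]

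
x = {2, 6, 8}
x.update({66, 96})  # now {2, 6, 8, 66, 96}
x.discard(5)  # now {2, 6, 8, 66, 96}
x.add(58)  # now {2, 6, 8, 58, 66, 96}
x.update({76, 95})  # {2, 6, 8, 58, 66, 76, 95, 96}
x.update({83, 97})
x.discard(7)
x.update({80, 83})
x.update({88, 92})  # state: {2, 6, 8, 58, 66, 76, 80, 83, 88, 92, 95, 96, 97}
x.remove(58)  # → {2, 6, 8, 66, 76, 80, 83, 88, 92, 95, 96, 97}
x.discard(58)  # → {2, 6, 8, 66, 76, 80, 83, 88, 92, 95, 96, 97}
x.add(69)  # {2, 6, 8, 66, 69, 76, 80, 83, 88, 92, 95, 96, 97}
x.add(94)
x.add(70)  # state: {2, 6, 8, 66, 69, 70, 76, 80, 83, 88, 92, 94, 95, 96, 97}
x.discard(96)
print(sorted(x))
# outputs [2, 6, 8, 66, 69, 70, 76, 80, 83, 88, 92, 94, 95, 97]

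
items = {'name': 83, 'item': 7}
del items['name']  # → {'item': 7}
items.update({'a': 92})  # {'item': 7, 'a': 92}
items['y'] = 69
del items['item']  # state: {'a': 92, 'y': 69}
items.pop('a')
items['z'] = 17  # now {'y': 69, 'z': 17}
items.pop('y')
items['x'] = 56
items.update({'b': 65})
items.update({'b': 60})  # {'z': 17, 'x': 56, 'b': 60}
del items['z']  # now {'x': 56, 'b': 60}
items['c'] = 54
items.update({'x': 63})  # {'x': 63, 'b': 60, 'c': 54}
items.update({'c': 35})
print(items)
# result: {'x': 63, 'b': 60, 'c': 35}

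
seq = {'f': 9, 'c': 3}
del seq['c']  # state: {'f': 9}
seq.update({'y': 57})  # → {'f': 9, 'y': 57}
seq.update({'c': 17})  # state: {'f': 9, 'y': 57, 'c': 17}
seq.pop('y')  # 57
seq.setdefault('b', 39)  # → 39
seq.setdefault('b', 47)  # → 39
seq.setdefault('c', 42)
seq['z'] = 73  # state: {'f': 9, 'c': 17, 'b': 39, 'z': 73}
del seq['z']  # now {'f': 9, 'c': 17, 'b': 39}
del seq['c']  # {'f': 9, 'b': 39}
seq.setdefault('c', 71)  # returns 71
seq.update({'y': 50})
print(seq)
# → {'f': 9, 'b': 39, 'c': 71, 'y': 50}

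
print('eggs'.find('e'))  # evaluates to 0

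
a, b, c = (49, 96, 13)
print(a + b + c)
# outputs 158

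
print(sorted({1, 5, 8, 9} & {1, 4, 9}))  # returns [1, 9]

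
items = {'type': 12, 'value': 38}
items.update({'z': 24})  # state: {'type': 12, 'value': 38, 'z': 24}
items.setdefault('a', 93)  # 93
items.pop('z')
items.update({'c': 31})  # {'type': 12, 'value': 38, 'a': 93, 'c': 31}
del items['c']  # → {'type': 12, 'value': 38, 'a': 93}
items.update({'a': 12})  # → {'type': 12, 'value': 38, 'a': 12}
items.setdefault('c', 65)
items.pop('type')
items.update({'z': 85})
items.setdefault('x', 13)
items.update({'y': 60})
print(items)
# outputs {'value': 38, 'a': 12, 'c': 65, 'z': 85, 'x': 13, 'y': 60}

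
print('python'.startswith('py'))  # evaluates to True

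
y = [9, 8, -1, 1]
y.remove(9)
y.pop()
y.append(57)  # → [8, -1, 57]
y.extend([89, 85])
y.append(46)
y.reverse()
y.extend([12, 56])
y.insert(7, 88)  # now [46, 85, 89, 57, -1, 8, 12, 88, 56]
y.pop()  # 56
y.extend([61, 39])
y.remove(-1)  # [46, 85, 89, 57, 8, 12, 88, 61, 39]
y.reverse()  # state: [39, 61, 88, 12, 8, 57, 89, 85, 46]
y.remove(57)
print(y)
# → [39, 61, 88, 12, 8, 89, 85, 46]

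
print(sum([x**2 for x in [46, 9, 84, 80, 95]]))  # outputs 24678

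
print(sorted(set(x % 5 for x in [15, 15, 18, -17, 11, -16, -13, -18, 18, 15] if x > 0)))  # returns [0, 1, 3]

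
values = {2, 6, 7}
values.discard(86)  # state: {2, 6, 7}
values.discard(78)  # {2, 6, 7}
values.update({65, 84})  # {2, 6, 7, 65, 84}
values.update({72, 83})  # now {2, 6, 7, 65, 72, 83, 84}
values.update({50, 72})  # {2, 6, 7, 50, 65, 72, 83, 84}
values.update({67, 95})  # {2, 6, 7, 50, 65, 67, 72, 83, 84, 95}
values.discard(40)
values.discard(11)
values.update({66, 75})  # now {2, 6, 7, 50, 65, 66, 67, 72, 75, 83, 84, 95}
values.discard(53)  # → {2, 6, 7, 50, 65, 66, 67, 72, 75, 83, 84, 95}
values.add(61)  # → {2, 6, 7, 50, 61, 65, 66, 67, 72, 75, 83, 84, 95}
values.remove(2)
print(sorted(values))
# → [6, 7, 50, 61, 65, 66, 67, 72, 75, 83, 84, 95]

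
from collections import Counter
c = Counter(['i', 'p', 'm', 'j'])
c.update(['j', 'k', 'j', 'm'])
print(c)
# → Counter({'j': 3, 'm': 2, 'i': 1, 'p': 1, 'k': 1})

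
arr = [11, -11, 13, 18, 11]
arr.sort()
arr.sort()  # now [-11, 11, 11, 13, 18]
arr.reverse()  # [18, 13, 11, 11, -11]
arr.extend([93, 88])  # [18, 13, 11, 11, -11, 93, 88]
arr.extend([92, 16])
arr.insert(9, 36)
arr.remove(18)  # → [13, 11, 11, -11, 93, 88, 92, 16, 36]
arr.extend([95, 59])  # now [13, 11, 11, -11, 93, 88, 92, 16, 36, 95, 59]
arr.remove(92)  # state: [13, 11, 11, -11, 93, 88, 16, 36, 95, 59]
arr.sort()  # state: [-11, 11, 11, 13, 16, 36, 59, 88, 93, 95]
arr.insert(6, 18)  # [-11, 11, 11, 13, 16, 36, 18, 59, 88, 93, 95]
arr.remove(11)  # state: [-11, 11, 13, 16, 36, 18, 59, 88, 93, 95]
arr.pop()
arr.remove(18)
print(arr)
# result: [-11, 11, 13, 16, 36, 59, 88, 93]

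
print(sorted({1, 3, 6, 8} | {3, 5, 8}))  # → [1, 3, 5, 6, 8]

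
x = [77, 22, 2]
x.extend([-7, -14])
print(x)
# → [77, 22, 2, -7, -14]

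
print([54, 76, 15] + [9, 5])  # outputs [54, 76, 15, 9, 5]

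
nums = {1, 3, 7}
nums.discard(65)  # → {1, 3, 7}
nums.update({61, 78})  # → {1, 3, 7, 61, 78}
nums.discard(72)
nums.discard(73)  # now {1, 3, 7, 61, 78}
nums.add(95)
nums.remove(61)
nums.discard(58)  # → {1, 3, 7, 78, 95}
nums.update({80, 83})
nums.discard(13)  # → {1, 3, 7, 78, 80, 83, 95}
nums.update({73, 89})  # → {1, 3, 7, 73, 78, 80, 83, 89, 95}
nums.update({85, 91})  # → {1, 3, 7, 73, 78, 80, 83, 85, 89, 91, 95}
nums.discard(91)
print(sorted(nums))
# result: [1, 3, 7, 73, 78, 80, 83, 85, 89, 95]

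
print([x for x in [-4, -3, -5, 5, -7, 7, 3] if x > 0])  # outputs [5, 7, 3]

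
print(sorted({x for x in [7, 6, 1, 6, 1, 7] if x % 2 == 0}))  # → [6]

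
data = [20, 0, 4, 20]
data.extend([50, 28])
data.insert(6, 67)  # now [20, 0, 4, 20, 50, 28, 67]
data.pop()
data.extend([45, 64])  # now [20, 0, 4, 20, 50, 28, 45, 64]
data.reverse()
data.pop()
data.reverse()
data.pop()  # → 64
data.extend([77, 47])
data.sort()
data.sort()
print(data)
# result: [0, 4, 20, 28, 45, 47, 50, 77]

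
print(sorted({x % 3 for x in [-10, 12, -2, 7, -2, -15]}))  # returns [0, 1, 2]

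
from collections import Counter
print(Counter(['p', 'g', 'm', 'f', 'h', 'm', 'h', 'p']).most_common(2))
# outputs [('p', 2), ('m', 2)]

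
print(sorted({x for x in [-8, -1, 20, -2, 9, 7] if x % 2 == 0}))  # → [-8, -2, 20]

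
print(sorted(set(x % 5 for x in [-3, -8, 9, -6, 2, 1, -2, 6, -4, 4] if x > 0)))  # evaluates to [1, 2, 4]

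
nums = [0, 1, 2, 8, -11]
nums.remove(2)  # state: [0, 1, 8, -11]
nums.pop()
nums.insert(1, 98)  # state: [0, 98, 1, 8]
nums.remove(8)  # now [0, 98, 1]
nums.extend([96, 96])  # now [0, 98, 1, 96, 96]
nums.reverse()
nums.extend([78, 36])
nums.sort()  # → [0, 1, 36, 78, 96, 96, 98]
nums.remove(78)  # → [0, 1, 36, 96, 96, 98]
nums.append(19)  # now [0, 1, 36, 96, 96, 98, 19]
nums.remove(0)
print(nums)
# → [1, 36, 96, 96, 98, 19]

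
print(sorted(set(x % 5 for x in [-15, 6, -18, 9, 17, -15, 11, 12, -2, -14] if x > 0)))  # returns [1, 2, 4]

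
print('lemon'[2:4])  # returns mo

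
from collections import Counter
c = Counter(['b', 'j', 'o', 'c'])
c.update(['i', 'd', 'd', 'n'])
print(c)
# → Counter({'d': 2, 'b': 1, 'j': 1, 'o': 1, 'c': 1, 'i': 1, 'n': 1})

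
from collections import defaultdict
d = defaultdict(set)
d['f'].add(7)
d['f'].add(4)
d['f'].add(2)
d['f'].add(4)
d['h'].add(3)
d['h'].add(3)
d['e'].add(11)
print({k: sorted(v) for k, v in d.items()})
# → {'f': [2, 4, 7], 'h': [3], 'e': [11]}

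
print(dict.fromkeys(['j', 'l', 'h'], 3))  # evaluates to {'j': 3, 'l': 3, 'h': 3}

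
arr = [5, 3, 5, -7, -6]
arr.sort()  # [-7, -6, 3, 5, 5]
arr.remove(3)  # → [-7, -6, 5, 5]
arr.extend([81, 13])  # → [-7, -6, 5, 5, 81, 13]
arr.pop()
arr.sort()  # [-7, -6, 5, 5, 81]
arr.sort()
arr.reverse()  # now [81, 5, 5, -6, -7]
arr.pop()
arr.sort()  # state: [-6, 5, 5, 81]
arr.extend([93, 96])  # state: [-6, 5, 5, 81, 93, 96]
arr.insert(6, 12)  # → [-6, 5, 5, 81, 93, 96, 12]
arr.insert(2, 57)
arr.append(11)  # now [-6, 5, 57, 5, 81, 93, 96, 12, 11]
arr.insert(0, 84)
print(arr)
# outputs [84, -6, 5, 57, 5, 81, 93, 96, 12, 11]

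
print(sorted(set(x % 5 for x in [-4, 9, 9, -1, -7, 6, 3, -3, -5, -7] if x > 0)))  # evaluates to [1, 3, 4]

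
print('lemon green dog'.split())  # ['lemon', 'green', 'dog']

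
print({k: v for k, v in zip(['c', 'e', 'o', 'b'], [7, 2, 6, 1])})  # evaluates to {'c': 7, 'e': 2, 'o': 6, 'b': 1}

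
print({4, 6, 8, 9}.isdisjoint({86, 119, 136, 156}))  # True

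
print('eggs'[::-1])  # sgge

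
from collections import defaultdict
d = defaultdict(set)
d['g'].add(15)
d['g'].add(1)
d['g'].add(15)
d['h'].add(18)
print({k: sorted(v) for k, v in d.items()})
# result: {'g': [1, 15], 'h': [18]}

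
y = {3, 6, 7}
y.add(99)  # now {3, 6, 7, 99}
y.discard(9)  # {3, 6, 7, 99}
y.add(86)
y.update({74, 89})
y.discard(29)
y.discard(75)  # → {3, 6, 7, 74, 86, 89, 99}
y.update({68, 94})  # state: {3, 6, 7, 68, 74, 86, 89, 94, 99}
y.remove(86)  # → {3, 6, 7, 68, 74, 89, 94, 99}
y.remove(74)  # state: {3, 6, 7, 68, 89, 94, 99}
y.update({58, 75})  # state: {3, 6, 7, 58, 68, 75, 89, 94, 99}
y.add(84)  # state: {3, 6, 7, 58, 68, 75, 84, 89, 94, 99}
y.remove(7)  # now {3, 6, 58, 68, 75, 84, 89, 94, 99}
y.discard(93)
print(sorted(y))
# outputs [3, 6, 58, 68, 75, 84, 89, 94, 99]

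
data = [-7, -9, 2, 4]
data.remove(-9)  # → [-7, 2, 4]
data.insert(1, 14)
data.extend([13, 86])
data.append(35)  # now [-7, 14, 2, 4, 13, 86, 35]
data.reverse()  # [35, 86, 13, 4, 2, 14, -7]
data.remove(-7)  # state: [35, 86, 13, 4, 2, 14]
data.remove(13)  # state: [35, 86, 4, 2, 14]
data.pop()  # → 14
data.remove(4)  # [35, 86, 2]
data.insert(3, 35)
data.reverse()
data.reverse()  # [35, 86, 2, 35]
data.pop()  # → 35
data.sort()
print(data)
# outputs [2, 35, 86]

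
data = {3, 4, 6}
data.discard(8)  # {3, 4, 6}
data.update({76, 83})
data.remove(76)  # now {3, 4, 6, 83}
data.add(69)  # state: {3, 4, 6, 69, 83}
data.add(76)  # {3, 4, 6, 69, 76, 83}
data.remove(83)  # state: {3, 4, 6, 69, 76}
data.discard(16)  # {3, 4, 6, 69, 76}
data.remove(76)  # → {3, 4, 6, 69}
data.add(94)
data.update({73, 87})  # {3, 4, 6, 69, 73, 87, 94}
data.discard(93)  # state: {3, 4, 6, 69, 73, 87, 94}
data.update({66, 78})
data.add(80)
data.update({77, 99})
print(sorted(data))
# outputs [3, 4, 6, 66, 69, 73, 77, 78, 80, 87, 94, 99]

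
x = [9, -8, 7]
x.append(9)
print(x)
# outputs [9, -8, 7, 9]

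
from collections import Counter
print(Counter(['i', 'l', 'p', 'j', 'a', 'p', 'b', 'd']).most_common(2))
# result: [('p', 2), ('i', 1)]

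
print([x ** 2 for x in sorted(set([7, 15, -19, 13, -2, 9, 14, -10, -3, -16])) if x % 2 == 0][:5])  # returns [256, 100, 4, 196]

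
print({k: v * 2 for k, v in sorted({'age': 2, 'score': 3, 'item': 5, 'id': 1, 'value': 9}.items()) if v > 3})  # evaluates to {'item': 10, 'value': 18}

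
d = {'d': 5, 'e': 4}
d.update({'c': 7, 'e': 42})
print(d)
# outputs {'d': 5, 'e': 42, 'c': 7}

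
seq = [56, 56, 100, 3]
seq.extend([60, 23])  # [56, 56, 100, 3, 60, 23]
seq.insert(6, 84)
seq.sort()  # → [3, 23, 56, 56, 60, 84, 100]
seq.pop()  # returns 100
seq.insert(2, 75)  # [3, 23, 75, 56, 56, 60, 84]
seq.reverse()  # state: [84, 60, 56, 56, 75, 23, 3]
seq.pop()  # 3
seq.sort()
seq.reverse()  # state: [84, 75, 60, 56, 56, 23]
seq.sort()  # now [23, 56, 56, 60, 75, 84]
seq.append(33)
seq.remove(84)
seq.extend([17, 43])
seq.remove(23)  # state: [56, 56, 60, 75, 33, 17, 43]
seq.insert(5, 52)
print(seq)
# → [56, 56, 60, 75, 33, 52, 17, 43]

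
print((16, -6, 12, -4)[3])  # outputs -4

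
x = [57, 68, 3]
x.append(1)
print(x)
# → [57, 68, 3, 1]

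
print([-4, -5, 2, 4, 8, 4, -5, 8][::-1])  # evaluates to [8, -5, 4, 8, 4, 2, -5, -4]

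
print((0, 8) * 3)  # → (0, 8, 0, 8, 0, 8)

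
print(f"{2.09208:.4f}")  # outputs 2.0921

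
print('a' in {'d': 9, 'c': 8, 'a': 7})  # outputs True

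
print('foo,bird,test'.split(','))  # ['foo', 'bird', 'test']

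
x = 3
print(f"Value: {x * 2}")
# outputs Value: 6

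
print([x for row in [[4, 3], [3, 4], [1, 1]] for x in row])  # [4, 3, 3, 4, 1, 1]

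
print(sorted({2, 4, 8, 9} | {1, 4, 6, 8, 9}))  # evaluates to [1, 2, 4, 6, 8, 9]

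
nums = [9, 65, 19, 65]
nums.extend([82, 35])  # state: [9, 65, 19, 65, 82, 35]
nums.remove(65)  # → [9, 19, 65, 82, 35]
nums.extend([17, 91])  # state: [9, 19, 65, 82, 35, 17, 91]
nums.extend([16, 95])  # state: [9, 19, 65, 82, 35, 17, 91, 16, 95]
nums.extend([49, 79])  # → [9, 19, 65, 82, 35, 17, 91, 16, 95, 49, 79]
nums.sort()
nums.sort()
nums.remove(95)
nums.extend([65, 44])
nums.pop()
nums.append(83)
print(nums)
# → [9, 16, 17, 19, 35, 49, 65, 79, 82, 91, 65, 83]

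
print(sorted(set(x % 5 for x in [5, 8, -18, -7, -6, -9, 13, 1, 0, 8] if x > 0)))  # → [0, 1, 3]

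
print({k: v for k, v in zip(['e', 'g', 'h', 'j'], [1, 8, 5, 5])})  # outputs {'e': 1, 'g': 8, 'h': 5, 'j': 5}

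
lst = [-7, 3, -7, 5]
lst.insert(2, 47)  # [-7, 3, 47, -7, 5]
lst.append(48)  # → [-7, 3, 47, -7, 5, 48]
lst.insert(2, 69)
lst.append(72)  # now [-7, 3, 69, 47, -7, 5, 48, 72]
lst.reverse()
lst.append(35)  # [72, 48, 5, -7, 47, 69, 3, -7, 35]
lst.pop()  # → 35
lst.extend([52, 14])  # [72, 48, 5, -7, 47, 69, 3, -7, 52, 14]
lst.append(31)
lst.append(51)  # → [72, 48, 5, -7, 47, 69, 3, -7, 52, 14, 31, 51]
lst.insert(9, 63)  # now [72, 48, 5, -7, 47, 69, 3, -7, 52, 63, 14, 31, 51]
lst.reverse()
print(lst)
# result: [51, 31, 14, 63, 52, -7, 3, 69, 47, -7, 5, 48, 72]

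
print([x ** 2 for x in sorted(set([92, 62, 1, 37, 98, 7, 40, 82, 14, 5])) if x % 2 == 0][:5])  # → [196, 1600, 3844, 6724, 8464]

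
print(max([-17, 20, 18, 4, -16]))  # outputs 20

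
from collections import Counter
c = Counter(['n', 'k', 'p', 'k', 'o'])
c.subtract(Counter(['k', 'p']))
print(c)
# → Counter({'n': 1, 'k': 1, 'o': 1, 'p': 0})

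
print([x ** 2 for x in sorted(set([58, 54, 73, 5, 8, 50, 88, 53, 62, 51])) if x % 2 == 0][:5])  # [64, 2500, 2916, 3364, 3844]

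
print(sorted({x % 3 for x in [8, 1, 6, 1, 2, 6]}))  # [0, 1, 2]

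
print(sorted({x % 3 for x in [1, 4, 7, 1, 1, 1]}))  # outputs [1]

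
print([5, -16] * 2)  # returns [5, -16, 5, -16]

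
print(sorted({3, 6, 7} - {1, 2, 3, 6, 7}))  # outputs []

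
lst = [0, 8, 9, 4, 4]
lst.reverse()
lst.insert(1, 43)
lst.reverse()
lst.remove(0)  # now [8, 9, 4, 43, 4]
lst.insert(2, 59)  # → [8, 9, 59, 4, 43, 4]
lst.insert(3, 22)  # [8, 9, 59, 22, 4, 43, 4]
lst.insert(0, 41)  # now [41, 8, 9, 59, 22, 4, 43, 4]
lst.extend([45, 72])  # [41, 8, 9, 59, 22, 4, 43, 4, 45, 72]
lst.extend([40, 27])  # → [41, 8, 9, 59, 22, 4, 43, 4, 45, 72, 40, 27]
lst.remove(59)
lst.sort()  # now [4, 4, 8, 9, 22, 27, 40, 41, 43, 45, 72]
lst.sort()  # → [4, 4, 8, 9, 22, 27, 40, 41, 43, 45, 72]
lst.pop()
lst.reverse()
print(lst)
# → [45, 43, 41, 40, 27, 22, 9, 8, 4, 4]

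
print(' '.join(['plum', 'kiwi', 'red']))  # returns plum kiwi red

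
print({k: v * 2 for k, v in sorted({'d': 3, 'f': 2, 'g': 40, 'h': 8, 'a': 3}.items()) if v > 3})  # {'g': 80, 'h': 16}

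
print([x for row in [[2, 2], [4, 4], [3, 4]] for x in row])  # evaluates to [2, 2, 4, 4, 3, 4]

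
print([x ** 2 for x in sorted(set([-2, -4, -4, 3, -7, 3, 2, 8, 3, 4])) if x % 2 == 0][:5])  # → [16, 4, 4, 16, 64]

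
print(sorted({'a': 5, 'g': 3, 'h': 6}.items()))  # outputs [('a', 5), ('g', 3), ('h', 6)]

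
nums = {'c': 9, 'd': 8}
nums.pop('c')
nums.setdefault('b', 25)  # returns 25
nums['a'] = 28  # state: {'d': 8, 'b': 25, 'a': 28}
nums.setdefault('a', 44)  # 28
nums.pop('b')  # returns 25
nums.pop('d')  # 8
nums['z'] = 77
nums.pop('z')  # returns 77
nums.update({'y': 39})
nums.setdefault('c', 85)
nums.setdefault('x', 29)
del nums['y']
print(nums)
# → {'a': 28, 'c': 85, 'x': 29}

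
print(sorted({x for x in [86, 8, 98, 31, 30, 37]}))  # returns [8, 30, 31, 37, 86, 98]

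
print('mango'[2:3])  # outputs n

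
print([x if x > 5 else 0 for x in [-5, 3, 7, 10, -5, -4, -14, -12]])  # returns [0, 0, 7, 10, 0, 0, 0, 0]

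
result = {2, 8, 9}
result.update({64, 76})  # {2, 8, 9, 64, 76}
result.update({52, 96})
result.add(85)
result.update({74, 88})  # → {2, 8, 9, 52, 64, 74, 76, 85, 88, 96}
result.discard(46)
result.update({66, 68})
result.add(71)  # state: {2, 8, 9, 52, 64, 66, 68, 71, 74, 76, 85, 88, 96}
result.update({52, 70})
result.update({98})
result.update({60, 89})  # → {2, 8, 9, 52, 60, 64, 66, 68, 70, 71, 74, 76, 85, 88, 89, 96, 98}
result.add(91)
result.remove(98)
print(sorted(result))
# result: [2, 8, 9, 52, 60, 64, 66, 68, 70, 71, 74, 76, 85, 88, 89, 91, 96]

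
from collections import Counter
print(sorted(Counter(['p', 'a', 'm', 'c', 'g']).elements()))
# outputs ['a', 'c', 'g', 'm', 'p']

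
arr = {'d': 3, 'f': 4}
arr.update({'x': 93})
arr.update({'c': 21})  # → {'d': 3, 'f': 4, 'x': 93, 'c': 21}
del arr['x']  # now {'d': 3, 'f': 4, 'c': 21}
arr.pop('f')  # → 4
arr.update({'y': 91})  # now {'d': 3, 'c': 21, 'y': 91}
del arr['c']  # {'d': 3, 'y': 91}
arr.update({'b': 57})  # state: {'d': 3, 'y': 91, 'b': 57}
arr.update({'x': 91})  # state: {'d': 3, 'y': 91, 'b': 57, 'x': 91}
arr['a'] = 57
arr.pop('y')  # 91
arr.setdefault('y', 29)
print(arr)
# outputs {'d': 3, 'b': 57, 'x': 91, 'a': 57, 'y': 29}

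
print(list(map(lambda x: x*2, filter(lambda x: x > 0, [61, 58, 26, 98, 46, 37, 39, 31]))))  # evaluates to [122, 116, 52, 196, 92, 74, 78, 62]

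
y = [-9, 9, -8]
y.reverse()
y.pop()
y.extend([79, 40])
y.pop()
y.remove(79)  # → [-8, 9]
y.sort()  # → [-8, 9]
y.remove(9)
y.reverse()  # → [-8]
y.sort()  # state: [-8]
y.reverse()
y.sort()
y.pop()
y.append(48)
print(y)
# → [48]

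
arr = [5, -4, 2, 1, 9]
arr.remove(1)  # [5, -4, 2, 9]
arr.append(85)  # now [5, -4, 2, 9, 85]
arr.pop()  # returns 85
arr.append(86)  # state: [5, -4, 2, 9, 86]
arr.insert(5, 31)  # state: [5, -4, 2, 9, 86, 31]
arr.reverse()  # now [31, 86, 9, 2, -4, 5]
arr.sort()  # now [-4, 2, 5, 9, 31, 86]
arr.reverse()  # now [86, 31, 9, 5, 2, -4]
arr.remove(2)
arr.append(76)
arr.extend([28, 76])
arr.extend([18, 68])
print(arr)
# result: [86, 31, 9, 5, -4, 76, 28, 76, 18, 68]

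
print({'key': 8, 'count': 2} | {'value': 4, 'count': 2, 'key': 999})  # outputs {'key': 999, 'count': 2, 'value': 4}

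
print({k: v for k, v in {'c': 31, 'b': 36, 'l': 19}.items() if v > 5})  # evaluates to {'c': 31, 'b': 36, 'l': 19}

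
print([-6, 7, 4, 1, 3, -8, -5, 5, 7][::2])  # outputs [-6, 4, 3, -5, 7]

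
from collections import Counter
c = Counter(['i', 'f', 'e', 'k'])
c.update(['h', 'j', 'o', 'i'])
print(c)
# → Counter({'i': 2, 'f': 1, 'e': 1, 'k': 1, 'h': 1, 'j': 1, 'o': 1})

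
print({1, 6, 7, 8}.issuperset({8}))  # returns True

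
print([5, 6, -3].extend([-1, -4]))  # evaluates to None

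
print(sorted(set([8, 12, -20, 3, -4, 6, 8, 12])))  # [-20, -4, 3, 6, 8, 12]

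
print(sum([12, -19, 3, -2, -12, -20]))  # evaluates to -38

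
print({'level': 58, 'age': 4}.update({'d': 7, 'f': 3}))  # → None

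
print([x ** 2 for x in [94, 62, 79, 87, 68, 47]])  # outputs [8836, 3844, 6241, 7569, 4624, 2209]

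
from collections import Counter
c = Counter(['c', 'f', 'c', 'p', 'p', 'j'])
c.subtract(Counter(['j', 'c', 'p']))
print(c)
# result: Counter({'c': 1, 'f': 1, 'p': 1, 'j': 0})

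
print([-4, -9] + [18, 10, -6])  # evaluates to [-4, -9, 18, 10, -6]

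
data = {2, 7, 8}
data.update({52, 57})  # {2, 7, 8, 52, 57}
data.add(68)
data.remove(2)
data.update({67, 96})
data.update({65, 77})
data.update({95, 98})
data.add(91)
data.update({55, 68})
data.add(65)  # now {7, 8, 52, 55, 57, 65, 67, 68, 77, 91, 95, 96, 98}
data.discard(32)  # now {7, 8, 52, 55, 57, 65, 67, 68, 77, 91, 95, 96, 98}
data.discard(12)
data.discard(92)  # {7, 8, 52, 55, 57, 65, 67, 68, 77, 91, 95, 96, 98}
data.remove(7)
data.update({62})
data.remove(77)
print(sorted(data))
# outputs [8, 52, 55, 57, 62, 65, 67, 68, 91, 95, 96, 98]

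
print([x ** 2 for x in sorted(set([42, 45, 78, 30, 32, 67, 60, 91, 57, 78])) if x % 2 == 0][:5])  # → [900, 1024, 1764, 3600, 6084]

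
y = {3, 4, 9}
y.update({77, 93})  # {3, 4, 9, 77, 93}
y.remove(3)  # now {4, 9, 77, 93}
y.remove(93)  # {4, 9, 77}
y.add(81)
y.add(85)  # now {4, 9, 77, 81, 85}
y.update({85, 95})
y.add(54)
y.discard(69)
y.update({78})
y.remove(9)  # {4, 54, 77, 78, 81, 85, 95}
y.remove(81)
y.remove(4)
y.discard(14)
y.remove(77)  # {54, 78, 85, 95}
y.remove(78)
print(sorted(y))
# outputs [54, 85, 95]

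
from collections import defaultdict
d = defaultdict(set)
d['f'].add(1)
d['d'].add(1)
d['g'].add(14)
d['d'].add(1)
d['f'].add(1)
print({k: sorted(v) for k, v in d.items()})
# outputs {'f': [1], 'd': [1], 'g': [14]}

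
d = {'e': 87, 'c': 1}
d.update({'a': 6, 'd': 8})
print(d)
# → {'e': 87, 'c': 1, 'a': 6, 'd': 8}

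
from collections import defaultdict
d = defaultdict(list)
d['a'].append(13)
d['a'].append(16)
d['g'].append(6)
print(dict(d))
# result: {'a': [13, 16], 'g': [6]}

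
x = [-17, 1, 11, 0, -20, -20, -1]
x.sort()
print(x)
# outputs [-20, -20, -17, -1, 0, 1, 11]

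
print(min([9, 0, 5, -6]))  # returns -6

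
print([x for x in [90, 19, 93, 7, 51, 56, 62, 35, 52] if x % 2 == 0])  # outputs [90, 56, 62, 52]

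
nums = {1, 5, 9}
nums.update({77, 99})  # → {1, 5, 9, 77, 99}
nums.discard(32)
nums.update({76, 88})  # {1, 5, 9, 76, 77, 88, 99}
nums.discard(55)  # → {1, 5, 9, 76, 77, 88, 99}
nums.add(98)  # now {1, 5, 9, 76, 77, 88, 98, 99}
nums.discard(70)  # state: {1, 5, 9, 76, 77, 88, 98, 99}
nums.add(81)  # {1, 5, 9, 76, 77, 81, 88, 98, 99}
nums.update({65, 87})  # {1, 5, 9, 65, 76, 77, 81, 87, 88, 98, 99}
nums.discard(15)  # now {1, 5, 9, 65, 76, 77, 81, 87, 88, 98, 99}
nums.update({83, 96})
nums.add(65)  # {1, 5, 9, 65, 76, 77, 81, 83, 87, 88, 96, 98, 99}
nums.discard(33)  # {1, 5, 9, 65, 76, 77, 81, 83, 87, 88, 96, 98, 99}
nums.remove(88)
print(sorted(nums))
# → [1, 5, 9, 65, 76, 77, 81, 83, 87, 96, 98, 99]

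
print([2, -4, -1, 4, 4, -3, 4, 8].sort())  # None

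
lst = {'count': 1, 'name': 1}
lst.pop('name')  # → 1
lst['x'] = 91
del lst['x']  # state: {'count': 1}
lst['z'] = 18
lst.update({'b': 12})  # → {'count': 1, 'z': 18, 'b': 12}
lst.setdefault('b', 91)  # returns 12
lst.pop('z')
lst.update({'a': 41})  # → {'count': 1, 'b': 12, 'a': 41}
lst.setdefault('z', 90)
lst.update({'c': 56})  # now {'count': 1, 'b': 12, 'a': 41, 'z': 90, 'c': 56}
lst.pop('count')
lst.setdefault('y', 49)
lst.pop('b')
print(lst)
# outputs {'a': 41, 'z': 90, 'c': 56, 'y': 49}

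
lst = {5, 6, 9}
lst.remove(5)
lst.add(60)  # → {6, 9, 60}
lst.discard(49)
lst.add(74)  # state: {6, 9, 60, 74}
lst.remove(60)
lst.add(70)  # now {6, 9, 70, 74}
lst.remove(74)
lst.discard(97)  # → {6, 9, 70}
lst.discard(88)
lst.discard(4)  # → {6, 9, 70}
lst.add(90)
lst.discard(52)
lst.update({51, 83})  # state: {6, 9, 51, 70, 83, 90}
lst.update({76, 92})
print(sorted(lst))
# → [6, 9, 51, 70, 76, 83, 90, 92]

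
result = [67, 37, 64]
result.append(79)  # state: [67, 37, 64, 79]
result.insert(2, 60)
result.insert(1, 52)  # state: [67, 52, 37, 60, 64, 79]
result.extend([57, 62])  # [67, 52, 37, 60, 64, 79, 57, 62]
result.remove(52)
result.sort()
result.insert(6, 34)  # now [37, 57, 60, 62, 64, 67, 34, 79]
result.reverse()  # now [79, 34, 67, 64, 62, 60, 57, 37]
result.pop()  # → 37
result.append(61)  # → [79, 34, 67, 64, 62, 60, 57, 61]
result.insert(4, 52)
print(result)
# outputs [79, 34, 67, 64, 52, 62, 60, 57, 61]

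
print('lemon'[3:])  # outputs on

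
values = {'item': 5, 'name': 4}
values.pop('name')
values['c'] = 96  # {'item': 5, 'c': 96}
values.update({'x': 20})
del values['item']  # {'c': 96, 'x': 20}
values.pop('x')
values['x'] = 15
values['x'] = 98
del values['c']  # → {'x': 98}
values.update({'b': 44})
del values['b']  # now {'x': 98}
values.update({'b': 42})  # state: {'x': 98, 'b': 42}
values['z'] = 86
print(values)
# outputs {'x': 98, 'b': 42, 'z': 86}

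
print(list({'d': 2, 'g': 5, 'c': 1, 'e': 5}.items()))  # [('d', 2), ('g', 5), ('c', 1), ('e', 5)]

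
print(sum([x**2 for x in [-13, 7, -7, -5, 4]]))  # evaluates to 308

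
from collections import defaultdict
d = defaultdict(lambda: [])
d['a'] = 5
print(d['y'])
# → []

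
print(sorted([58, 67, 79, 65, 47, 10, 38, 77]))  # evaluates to [10, 38, 47, 58, 65, 67, 77, 79]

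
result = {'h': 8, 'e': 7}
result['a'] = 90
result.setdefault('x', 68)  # 68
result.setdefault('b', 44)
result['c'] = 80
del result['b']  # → {'h': 8, 'e': 7, 'a': 90, 'x': 68, 'c': 80}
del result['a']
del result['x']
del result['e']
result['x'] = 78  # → {'h': 8, 'c': 80, 'x': 78}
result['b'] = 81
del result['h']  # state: {'c': 80, 'x': 78, 'b': 81}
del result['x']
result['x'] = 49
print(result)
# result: {'c': 80, 'b': 81, 'x': 49}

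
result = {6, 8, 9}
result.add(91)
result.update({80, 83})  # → {6, 8, 9, 80, 83, 91}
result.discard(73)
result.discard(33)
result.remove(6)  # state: {8, 9, 80, 83, 91}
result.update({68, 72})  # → {8, 9, 68, 72, 80, 83, 91}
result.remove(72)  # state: {8, 9, 68, 80, 83, 91}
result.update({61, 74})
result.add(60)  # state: {8, 9, 60, 61, 68, 74, 80, 83, 91}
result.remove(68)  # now {8, 9, 60, 61, 74, 80, 83, 91}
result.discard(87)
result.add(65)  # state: {8, 9, 60, 61, 65, 74, 80, 83, 91}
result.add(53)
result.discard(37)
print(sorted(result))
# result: [8, 9, 53, 60, 61, 65, 74, 80, 83, 91]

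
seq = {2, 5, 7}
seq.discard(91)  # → {2, 5, 7}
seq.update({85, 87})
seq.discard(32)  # {2, 5, 7, 85, 87}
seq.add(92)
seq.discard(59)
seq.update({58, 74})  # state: {2, 5, 7, 58, 74, 85, 87, 92}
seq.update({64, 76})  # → {2, 5, 7, 58, 64, 74, 76, 85, 87, 92}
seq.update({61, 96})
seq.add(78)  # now {2, 5, 7, 58, 61, 64, 74, 76, 78, 85, 87, 92, 96}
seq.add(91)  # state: {2, 5, 7, 58, 61, 64, 74, 76, 78, 85, 87, 91, 92, 96}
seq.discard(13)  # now {2, 5, 7, 58, 61, 64, 74, 76, 78, 85, 87, 91, 92, 96}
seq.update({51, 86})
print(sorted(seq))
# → [2, 5, 7, 51, 58, 61, 64, 74, 76, 78, 85, 86, 87, 91, 92, 96]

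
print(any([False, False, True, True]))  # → True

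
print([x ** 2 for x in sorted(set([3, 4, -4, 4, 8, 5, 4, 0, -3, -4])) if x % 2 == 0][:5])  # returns [16, 0, 16, 64]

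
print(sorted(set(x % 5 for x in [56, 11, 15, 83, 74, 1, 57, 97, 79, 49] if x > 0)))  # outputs [0, 1, 2, 3, 4]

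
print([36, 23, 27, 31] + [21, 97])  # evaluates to [36, 23, 27, 31, 21, 97]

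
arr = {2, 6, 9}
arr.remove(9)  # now {2, 6}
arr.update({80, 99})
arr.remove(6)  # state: {2, 80, 99}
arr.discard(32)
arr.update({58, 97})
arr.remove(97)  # {2, 58, 80, 99}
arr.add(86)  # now {2, 58, 80, 86, 99}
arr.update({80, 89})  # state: {2, 58, 80, 86, 89, 99}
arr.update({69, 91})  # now {2, 58, 69, 80, 86, 89, 91, 99}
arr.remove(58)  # {2, 69, 80, 86, 89, 91, 99}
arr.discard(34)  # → {2, 69, 80, 86, 89, 91, 99}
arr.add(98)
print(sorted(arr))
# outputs [2, 69, 80, 86, 89, 91, 98, 99]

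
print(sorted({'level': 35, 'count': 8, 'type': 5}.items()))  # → [('count', 8), ('level', 35), ('type', 5)]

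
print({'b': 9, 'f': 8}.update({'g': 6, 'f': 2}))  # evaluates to None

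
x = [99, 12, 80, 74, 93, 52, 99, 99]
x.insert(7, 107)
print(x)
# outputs [99, 12, 80, 74, 93, 52, 99, 107, 99]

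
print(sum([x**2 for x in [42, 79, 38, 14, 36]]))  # 10941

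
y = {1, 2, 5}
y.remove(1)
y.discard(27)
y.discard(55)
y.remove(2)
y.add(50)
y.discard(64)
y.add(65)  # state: {5, 50, 65}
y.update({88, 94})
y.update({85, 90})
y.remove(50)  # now {5, 65, 85, 88, 90, 94}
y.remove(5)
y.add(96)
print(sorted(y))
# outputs [65, 85, 88, 90, 94, 96]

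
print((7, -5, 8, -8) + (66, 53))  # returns (7, -5, 8, -8, 66, 53)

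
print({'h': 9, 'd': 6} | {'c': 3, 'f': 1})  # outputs {'h': 9, 'd': 6, 'c': 3, 'f': 1}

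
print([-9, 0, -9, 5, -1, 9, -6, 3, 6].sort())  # None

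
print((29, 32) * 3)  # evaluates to (29, 32, 29, 32, 29, 32)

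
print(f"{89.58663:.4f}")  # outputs 89.5866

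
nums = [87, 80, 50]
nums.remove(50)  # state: [87, 80]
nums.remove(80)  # [87]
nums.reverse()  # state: [87]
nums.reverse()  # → [87]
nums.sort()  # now [87]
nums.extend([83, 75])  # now [87, 83, 75]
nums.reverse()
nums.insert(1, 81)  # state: [75, 81, 83, 87]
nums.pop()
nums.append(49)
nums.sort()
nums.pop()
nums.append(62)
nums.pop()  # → 62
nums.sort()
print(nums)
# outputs [49, 75, 81]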